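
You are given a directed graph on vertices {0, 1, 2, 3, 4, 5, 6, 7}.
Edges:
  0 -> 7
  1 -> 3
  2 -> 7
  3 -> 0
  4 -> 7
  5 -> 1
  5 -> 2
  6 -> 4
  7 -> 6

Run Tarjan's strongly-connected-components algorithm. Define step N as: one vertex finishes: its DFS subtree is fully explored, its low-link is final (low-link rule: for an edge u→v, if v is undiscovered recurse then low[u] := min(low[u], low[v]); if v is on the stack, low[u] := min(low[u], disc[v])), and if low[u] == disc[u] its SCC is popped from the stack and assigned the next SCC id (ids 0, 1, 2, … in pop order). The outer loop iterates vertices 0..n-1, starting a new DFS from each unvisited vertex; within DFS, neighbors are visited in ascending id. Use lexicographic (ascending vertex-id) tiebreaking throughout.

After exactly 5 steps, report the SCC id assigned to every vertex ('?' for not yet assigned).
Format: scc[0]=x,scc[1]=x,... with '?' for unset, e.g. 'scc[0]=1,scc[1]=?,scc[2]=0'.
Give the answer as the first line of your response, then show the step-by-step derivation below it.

scc[0]=1,scc[1]=?,scc[2]=?,scc[3]=2,scc[4]=0,scc[5]=?,scc[6]=0,scc[7]=0

step 1: low=(low[0]=0,low[1]=?,low[2]=?,low[3]=?,low[4]=1,low[5]=?,low[6]=2,low[7]=1); scc=(scc[0]=?,scc[1]=?,scc[2]=?,scc[3]=?,scc[4]=?,scc[5]=?,scc[6]=?,scc[7]=?)
step 2: low=(low[0]=0,low[1]=?,low[2]=?,low[3]=?,low[4]=1,low[5]=?,low[6]=1,low[7]=1); scc=(scc[0]=?,scc[1]=?,scc[2]=?,scc[3]=?,scc[4]=?,scc[5]=?,scc[6]=?,scc[7]=?)
step 3: low=(low[0]=0,low[1]=?,low[2]=?,low[3]=?,low[4]=1,low[5]=?,low[6]=1,low[7]=1); scc=(scc[0]=?,scc[1]=?,scc[2]=?,scc[3]=?,scc[4]=0,scc[5]=?,scc[6]=0,scc[7]=0)
step 4: low=(low[0]=0,low[1]=?,low[2]=?,low[3]=?,low[4]=1,low[5]=?,low[6]=1,low[7]=1); scc=(scc[0]=1,scc[1]=?,scc[2]=?,scc[3]=?,scc[4]=0,scc[5]=?,scc[6]=0,scc[7]=0)
step 5: low=(low[0]=0,low[1]=4,low[2]=?,low[3]=5,low[4]=1,low[5]=?,low[6]=1,low[7]=1); scc=(scc[0]=1,scc[1]=?,scc[2]=?,scc[3]=2,scc[4]=0,scc[5]=?,scc[6]=0,scc[7]=0)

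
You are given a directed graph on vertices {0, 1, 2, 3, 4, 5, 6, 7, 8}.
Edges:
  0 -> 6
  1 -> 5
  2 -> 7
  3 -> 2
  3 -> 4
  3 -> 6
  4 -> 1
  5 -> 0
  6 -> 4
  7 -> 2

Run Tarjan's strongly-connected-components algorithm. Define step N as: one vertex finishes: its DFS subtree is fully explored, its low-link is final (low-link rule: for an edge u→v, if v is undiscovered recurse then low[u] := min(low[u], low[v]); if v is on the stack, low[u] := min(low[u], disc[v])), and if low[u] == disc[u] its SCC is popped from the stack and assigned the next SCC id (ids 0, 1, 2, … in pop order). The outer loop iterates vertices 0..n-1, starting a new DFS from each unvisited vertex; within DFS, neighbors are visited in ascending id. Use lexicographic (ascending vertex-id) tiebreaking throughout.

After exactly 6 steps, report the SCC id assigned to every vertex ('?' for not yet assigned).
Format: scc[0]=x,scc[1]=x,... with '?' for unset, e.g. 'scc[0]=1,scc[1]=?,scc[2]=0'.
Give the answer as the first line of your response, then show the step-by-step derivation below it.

scc[0]=0,scc[1]=0,scc[2]=?,scc[3]=?,scc[4]=0,scc[5]=0,scc[6]=0,scc[7]=?,scc[8]=?

step 1: low=(low[0]=0,low[1]=3,low[2]=?,low[3]=?,low[4]=2,low[5]=0,low[6]=1,low[7]=?,low[8]=?); scc=(scc[0]=?,scc[1]=?,scc[2]=?,scc[3]=?,scc[4]=?,scc[5]=?,scc[6]=?,scc[7]=?,scc[8]=?)
step 2: low=(low[0]=0,low[1]=0,low[2]=?,low[3]=?,low[4]=2,low[5]=0,low[6]=1,low[7]=?,low[8]=?); scc=(scc[0]=?,scc[1]=?,scc[2]=?,scc[3]=?,scc[4]=?,scc[5]=?,scc[6]=?,scc[7]=?,scc[8]=?)
step 3: low=(low[0]=0,low[1]=0,low[2]=?,low[3]=?,low[4]=0,low[5]=0,low[6]=1,low[7]=?,low[8]=?); scc=(scc[0]=?,scc[1]=?,scc[2]=?,scc[3]=?,scc[4]=?,scc[5]=?,scc[6]=?,scc[7]=?,scc[8]=?)
step 4: low=(low[0]=0,low[1]=0,low[2]=?,low[3]=?,low[4]=0,low[5]=0,low[6]=0,low[7]=?,low[8]=?); scc=(scc[0]=?,scc[1]=?,scc[2]=?,scc[3]=?,scc[4]=?,scc[5]=?,scc[6]=?,scc[7]=?,scc[8]=?)
step 5: low=(low[0]=0,low[1]=0,low[2]=?,low[3]=?,low[4]=0,low[5]=0,low[6]=0,low[7]=?,low[8]=?); scc=(scc[0]=0,scc[1]=0,scc[2]=?,scc[3]=?,scc[4]=0,scc[5]=0,scc[6]=0,scc[7]=?,scc[8]=?)
step 6: low=(low[0]=0,low[1]=0,low[2]=5,low[3]=?,low[4]=0,low[5]=0,low[6]=0,low[7]=5,low[8]=?); scc=(scc[0]=0,scc[1]=0,scc[2]=?,scc[3]=?,scc[4]=0,scc[5]=0,scc[6]=0,scc[7]=?,scc[8]=?)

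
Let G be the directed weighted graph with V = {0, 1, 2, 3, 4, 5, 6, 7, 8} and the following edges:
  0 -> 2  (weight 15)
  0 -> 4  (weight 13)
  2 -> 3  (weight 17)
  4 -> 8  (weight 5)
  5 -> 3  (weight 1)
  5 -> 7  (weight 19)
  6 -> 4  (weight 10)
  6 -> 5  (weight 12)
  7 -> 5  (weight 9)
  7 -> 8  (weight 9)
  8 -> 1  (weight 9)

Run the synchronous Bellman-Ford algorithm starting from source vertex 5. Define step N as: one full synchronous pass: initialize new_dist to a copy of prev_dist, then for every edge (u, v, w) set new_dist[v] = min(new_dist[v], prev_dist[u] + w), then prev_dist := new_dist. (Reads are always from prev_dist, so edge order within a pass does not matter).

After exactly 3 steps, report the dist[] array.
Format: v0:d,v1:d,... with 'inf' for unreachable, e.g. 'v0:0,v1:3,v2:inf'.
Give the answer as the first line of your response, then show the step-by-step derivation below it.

v0:inf,v1:37,v2:inf,v3:1,v4:inf,v5:0,v6:inf,v7:19,v8:28

step 1: dist = v0:inf,v1:inf,v2:inf,v3:1,v4:inf,v5:0,v6:inf,v7:19,v8:inf
step 2: dist = v0:inf,v1:inf,v2:inf,v3:1,v4:inf,v5:0,v6:inf,v7:19,v8:28
step 3: dist = v0:inf,v1:37,v2:inf,v3:1,v4:inf,v5:0,v6:inf,v7:19,v8:28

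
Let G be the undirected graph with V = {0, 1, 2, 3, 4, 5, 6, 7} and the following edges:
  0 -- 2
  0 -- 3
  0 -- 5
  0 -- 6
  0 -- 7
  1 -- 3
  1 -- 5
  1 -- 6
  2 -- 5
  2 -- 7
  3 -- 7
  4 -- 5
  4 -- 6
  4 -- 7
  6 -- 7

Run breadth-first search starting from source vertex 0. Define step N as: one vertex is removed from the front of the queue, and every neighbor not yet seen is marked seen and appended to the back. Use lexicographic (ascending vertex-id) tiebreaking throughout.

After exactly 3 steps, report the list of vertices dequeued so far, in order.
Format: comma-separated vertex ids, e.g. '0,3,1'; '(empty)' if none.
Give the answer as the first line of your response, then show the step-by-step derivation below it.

0,2,3

step 1: dequeue 0; queue=[2,3,5,6,7]; order=0
step 2: dequeue 2; queue=[3,5,6,7]; order=0,2
step 3: dequeue 3; queue=[5,6,7,1]; order=0,2,3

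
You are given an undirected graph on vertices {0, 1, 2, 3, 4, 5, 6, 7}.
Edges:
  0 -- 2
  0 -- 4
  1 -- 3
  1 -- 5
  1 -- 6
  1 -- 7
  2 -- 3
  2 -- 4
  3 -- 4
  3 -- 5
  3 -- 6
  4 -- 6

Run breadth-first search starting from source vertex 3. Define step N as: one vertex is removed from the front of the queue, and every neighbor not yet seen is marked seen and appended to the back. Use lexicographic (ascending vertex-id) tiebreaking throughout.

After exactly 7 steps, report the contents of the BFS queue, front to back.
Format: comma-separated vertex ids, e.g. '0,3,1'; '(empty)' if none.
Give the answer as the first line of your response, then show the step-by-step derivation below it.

0

step 1: dequeue 3; queue=[1,2,4,5,6]; order=3
step 2: dequeue 1; queue=[2,4,5,6,7]; order=3,1
step 3: dequeue 2; queue=[4,5,6,7,0]; order=3,1,2
step 4: dequeue 4; queue=[5,6,7,0]; order=3,1,2,4
step 5: dequeue 5; queue=[6,7,0]; order=3,1,2,4,5
step 6: dequeue 6; queue=[7,0]; order=3,1,2,4,5,6
step 7: dequeue 7; queue=[0]; order=3,1,2,4,5,6,7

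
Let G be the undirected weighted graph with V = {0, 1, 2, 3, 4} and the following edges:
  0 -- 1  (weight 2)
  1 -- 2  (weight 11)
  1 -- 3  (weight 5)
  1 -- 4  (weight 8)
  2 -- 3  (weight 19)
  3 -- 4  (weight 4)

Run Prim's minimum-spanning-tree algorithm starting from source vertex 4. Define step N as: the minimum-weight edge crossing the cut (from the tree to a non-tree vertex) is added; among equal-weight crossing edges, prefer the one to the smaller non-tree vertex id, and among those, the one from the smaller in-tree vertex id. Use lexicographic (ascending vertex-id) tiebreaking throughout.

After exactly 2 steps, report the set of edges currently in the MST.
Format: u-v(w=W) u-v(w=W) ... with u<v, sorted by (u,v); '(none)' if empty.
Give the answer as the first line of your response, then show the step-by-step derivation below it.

1-3(w=5) 3-4(w=4)

step 1: add edge 3-4 (w=4); MST = {3-4(w=4)}
step 2: add edge 1-3 (w=5); MST = {1-3(w=5) 3-4(w=4)}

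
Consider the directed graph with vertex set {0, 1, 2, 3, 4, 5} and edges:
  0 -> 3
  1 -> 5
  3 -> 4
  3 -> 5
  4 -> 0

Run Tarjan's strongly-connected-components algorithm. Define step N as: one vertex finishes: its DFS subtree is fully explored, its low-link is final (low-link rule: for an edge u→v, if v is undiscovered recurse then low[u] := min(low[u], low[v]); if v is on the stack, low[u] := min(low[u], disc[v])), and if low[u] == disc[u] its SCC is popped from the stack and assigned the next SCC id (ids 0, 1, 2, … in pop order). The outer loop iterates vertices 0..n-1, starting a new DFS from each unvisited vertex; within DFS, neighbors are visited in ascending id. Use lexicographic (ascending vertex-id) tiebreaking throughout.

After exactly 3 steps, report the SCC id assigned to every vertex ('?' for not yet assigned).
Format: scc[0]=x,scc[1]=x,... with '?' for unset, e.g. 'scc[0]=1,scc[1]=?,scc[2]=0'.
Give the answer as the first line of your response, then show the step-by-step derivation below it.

scc[0]=?,scc[1]=?,scc[2]=?,scc[3]=?,scc[4]=?,scc[5]=0

step 1: low=(low[0]=0,low[1]=?,low[2]=?,low[3]=1,low[4]=0,low[5]=?); scc=(scc[0]=?,scc[1]=?,scc[2]=?,scc[3]=?,scc[4]=?,scc[5]=?)
step 2: low=(low[0]=0,low[1]=?,low[2]=?,low[3]=0,low[4]=0,low[5]=3); scc=(scc[0]=?,scc[1]=?,scc[2]=?,scc[3]=?,scc[4]=?,scc[5]=0)
step 3: low=(low[0]=0,low[1]=?,low[2]=?,low[3]=0,low[4]=0,low[5]=3); scc=(scc[0]=?,scc[1]=?,scc[2]=?,scc[3]=?,scc[4]=?,scc[5]=0)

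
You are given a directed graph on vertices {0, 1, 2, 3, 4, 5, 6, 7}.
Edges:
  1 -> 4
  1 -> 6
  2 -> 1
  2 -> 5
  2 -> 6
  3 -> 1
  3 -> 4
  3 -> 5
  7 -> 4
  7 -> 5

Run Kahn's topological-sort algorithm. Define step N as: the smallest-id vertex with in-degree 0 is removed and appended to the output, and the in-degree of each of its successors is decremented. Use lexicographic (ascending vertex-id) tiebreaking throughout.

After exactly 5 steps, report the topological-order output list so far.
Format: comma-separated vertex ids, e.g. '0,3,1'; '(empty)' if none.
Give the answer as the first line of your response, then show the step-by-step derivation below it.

0,2,3,1,6

step 1: output 0; order=[0]; indeg=(0,2,0,0,3,3,2,0)
step 2: output 2; order=[0,2]; indeg=(0,1,0,0,3,2,1,0)
step 3: output 3; order=[0,2,3]; indeg=(0,0,0,0,2,1,1,0)
step 4: output 1; order=[0,2,3,1]; indeg=(0,0,0,0,1,1,0,0)
step 5: output 6; order=[0,2,3,1,6]; indeg=(0,0,0,0,1,1,0,0)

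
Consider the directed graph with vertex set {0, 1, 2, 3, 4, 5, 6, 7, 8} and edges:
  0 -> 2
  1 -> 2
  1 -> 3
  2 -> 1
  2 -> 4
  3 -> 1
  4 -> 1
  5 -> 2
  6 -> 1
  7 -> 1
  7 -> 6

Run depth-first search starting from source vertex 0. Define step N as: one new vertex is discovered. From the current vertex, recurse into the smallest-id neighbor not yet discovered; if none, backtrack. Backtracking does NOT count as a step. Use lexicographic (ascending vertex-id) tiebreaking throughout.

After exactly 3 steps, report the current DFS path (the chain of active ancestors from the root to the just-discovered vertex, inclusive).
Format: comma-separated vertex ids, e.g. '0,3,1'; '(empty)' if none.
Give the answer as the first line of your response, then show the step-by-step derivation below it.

0,2,1

step 1: discover 0; path=0; order=0
step 2: discover 2; path=0>2; order=0,2
step 3: discover 1; path=0>2>1; order=0,2,1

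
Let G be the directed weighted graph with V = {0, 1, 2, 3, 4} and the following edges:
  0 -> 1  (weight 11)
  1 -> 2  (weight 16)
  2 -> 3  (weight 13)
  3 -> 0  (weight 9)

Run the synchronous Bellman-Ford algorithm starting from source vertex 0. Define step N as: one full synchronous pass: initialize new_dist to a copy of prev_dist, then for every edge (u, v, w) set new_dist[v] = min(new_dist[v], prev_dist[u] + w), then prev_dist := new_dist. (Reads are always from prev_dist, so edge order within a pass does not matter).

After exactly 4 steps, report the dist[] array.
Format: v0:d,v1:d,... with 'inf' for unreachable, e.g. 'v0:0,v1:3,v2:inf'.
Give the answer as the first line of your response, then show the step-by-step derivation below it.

v0:0,v1:11,v2:27,v3:40,v4:inf

step 1: dist = v0:0,v1:11,v2:inf,v3:inf,v4:inf
step 2: dist = v0:0,v1:11,v2:27,v3:inf,v4:inf
step 3: dist = v0:0,v1:11,v2:27,v3:40,v4:inf
step 4: dist = v0:0,v1:11,v2:27,v3:40,v4:inf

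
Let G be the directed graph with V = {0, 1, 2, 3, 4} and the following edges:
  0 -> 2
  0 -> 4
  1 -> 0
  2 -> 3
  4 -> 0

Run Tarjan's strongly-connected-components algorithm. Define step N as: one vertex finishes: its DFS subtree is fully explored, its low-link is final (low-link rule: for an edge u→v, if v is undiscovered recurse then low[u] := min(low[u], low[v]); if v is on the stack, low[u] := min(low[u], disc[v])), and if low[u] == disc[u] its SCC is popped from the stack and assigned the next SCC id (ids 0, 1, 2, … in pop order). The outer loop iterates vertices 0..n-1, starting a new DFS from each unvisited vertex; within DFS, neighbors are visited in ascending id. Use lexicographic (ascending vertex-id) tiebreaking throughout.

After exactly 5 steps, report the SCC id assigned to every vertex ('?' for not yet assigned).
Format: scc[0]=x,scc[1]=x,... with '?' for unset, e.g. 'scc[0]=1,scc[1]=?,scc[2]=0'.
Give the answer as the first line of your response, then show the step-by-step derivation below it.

scc[0]=2,scc[1]=3,scc[2]=1,scc[3]=0,scc[4]=2

step 1: low=(low[0]=0,low[1]=?,low[2]=1,low[3]=2,low[4]=?); scc=(scc[0]=?,scc[1]=?,scc[2]=?,scc[3]=0,scc[4]=?)
step 2: low=(low[0]=0,low[1]=?,low[2]=1,low[3]=2,low[4]=?); scc=(scc[0]=?,scc[1]=?,scc[2]=1,scc[3]=0,scc[4]=?)
step 3: low=(low[0]=0,low[1]=?,low[2]=1,low[3]=2,low[4]=0); scc=(scc[0]=?,scc[1]=?,scc[2]=1,scc[3]=0,scc[4]=?)
step 4: low=(low[0]=0,low[1]=?,low[2]=1,low[3]=2,low[4]=0); scc=(scc[0]=2,scc[1]=?,scc[2]=1,scc[3]=0,scc[4]=2)
step 5: low=(low[0]=0,low[1]=4,low[2]=1,low[3]=2,low[4]=0); scc=(scc[0]=2,scc[1]=3,scc[2]=1,scc[3]=0,scc[4]=2)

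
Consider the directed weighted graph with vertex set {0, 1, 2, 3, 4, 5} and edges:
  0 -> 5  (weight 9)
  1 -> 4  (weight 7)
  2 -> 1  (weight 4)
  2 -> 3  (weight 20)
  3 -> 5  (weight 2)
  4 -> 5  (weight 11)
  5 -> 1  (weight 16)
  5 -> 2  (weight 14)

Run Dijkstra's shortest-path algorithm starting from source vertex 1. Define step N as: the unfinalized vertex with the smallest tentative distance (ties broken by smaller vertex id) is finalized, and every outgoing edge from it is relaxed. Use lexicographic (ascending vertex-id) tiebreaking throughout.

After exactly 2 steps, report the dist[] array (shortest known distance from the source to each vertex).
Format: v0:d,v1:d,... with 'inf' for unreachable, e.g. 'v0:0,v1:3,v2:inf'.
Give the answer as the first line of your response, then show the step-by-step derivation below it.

v0:inf,v1:0,v2:inf,v3:inf,v4:7,v5:18

step 1: dist = v0:inf,v1:0,v2:inf,v3:inf,v4:7,v5:inf
step 2: dist = v0:inf,v1:0,v2:inf,v3:inf,v4:7,v5:18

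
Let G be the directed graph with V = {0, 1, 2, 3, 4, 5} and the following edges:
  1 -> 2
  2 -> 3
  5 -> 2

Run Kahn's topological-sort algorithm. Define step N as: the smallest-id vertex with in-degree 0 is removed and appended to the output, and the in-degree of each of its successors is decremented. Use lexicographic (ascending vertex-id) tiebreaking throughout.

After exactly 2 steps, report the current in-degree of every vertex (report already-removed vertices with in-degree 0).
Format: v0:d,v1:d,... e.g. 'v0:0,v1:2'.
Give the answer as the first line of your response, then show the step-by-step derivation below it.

v0:0,v1:0,v2:1,v3:1,v4:0,v5:0

step 1: output 0; order=[0]; indeg=(0,0,2,1,0,0)
step 2: output 1; order=[0,1]; indeg=(0,0,1,1,0,0)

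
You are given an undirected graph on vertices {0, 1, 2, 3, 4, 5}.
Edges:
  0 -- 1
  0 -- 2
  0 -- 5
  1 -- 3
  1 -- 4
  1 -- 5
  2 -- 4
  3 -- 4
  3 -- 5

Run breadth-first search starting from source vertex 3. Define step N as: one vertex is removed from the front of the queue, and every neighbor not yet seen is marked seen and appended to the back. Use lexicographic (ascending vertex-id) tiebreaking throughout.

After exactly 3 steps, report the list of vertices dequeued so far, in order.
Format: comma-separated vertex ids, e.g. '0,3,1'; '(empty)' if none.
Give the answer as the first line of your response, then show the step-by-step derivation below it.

3,1,4

step 1: dequeue 3; queue=[1,4,5]; order=3
step 2: dequeue 1; queue=[4,5,0]; order=3,1
step 3: dequeue 4; queue=[5,0,2]; order=3,1,4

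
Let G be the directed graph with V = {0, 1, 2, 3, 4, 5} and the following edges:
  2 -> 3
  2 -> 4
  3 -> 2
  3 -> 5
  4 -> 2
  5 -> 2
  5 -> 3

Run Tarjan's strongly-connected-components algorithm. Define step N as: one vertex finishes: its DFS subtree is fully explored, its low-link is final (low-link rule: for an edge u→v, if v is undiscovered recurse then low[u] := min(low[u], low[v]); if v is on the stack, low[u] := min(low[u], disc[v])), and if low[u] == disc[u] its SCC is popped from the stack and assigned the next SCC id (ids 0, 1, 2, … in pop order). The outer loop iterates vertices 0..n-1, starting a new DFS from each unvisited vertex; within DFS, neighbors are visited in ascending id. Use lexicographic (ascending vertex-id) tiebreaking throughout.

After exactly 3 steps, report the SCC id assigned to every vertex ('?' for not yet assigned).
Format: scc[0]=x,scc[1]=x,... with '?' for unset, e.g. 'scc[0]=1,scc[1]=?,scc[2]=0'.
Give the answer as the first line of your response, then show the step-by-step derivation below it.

scc[0]=0,scc[1]=1,scc[2]=?,scc[3]=?,scc[4]=?,scc[5]=?

step 1: low=(low[0]=0,low[1]=?,low[2]=?,low[3]=?,low[4]=?,low[5]=?); scc=(scc[0]=0,scc[1]=?,scc[2]=?,scc[3]=?,scc[4]=?,scc[5]=?)
step 2: low=(low[0]=0,low[1]=1,low[2]=?,low[3]=?,low[4]=?,low[5]=?); scc=(scc[0]=0,scc[1]=1,scc[2]=?,scc[3]=?,scc[4]=?,scc[5]=?)
step 3: low=(low[0]=0,low[1]=1,low[2]=2,low[3]=2,low[4]=?,low[5]=2); scc=(scc[0]=0,scc[1]=1,scc[2]=?,scc[3]=?,scc[4]=?,scc[5]=?)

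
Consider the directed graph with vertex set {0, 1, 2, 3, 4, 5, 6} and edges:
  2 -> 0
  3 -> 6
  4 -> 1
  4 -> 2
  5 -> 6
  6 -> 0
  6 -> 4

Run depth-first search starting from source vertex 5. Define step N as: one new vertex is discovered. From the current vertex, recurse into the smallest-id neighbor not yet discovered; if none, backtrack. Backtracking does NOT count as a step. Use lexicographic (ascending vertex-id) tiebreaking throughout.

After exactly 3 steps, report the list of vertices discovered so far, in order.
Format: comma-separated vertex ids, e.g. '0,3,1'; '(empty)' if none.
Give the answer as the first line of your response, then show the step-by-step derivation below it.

5,6,0

step 1: discover 5; path=5; order=5
step 2: discover 6; path=5>6; order=5,6
step 3: discover 0; path=5>6>0; order=5,6,0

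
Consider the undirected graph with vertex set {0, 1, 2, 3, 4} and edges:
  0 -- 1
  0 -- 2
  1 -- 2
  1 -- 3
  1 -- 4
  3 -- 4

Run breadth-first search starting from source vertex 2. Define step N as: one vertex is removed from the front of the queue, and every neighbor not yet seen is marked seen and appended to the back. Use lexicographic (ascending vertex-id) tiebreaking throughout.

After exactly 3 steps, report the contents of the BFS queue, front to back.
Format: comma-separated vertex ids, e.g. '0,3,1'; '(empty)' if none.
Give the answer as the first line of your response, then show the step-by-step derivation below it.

3,4

step 1: dequeue 2; queue=[0,1]; order=2
step 2: dequeue 0; queue=[1]; order=2,0
step 3: dequeue 1; queue=[3,4]; order=2,0,1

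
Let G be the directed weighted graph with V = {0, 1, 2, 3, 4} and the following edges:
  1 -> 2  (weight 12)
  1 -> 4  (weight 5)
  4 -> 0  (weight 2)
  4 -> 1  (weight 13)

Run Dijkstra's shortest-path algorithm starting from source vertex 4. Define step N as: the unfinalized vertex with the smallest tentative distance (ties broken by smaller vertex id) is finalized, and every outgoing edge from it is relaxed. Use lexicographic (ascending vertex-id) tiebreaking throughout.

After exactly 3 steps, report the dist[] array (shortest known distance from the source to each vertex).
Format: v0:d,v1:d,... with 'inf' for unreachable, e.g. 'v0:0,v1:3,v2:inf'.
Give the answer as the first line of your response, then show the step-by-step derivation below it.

v0:2,v1:13,v2:25,v3:inf,v4:0

step 1: dist = v0:2,v1:13,v2:inf,v3:inf,v4:0
step 2: dist = v0:2,v1:13,v2:inf,v3:inf,v4:0
step 3: dist = v0:2,v1:13,v2:25,v3:inf,v4:0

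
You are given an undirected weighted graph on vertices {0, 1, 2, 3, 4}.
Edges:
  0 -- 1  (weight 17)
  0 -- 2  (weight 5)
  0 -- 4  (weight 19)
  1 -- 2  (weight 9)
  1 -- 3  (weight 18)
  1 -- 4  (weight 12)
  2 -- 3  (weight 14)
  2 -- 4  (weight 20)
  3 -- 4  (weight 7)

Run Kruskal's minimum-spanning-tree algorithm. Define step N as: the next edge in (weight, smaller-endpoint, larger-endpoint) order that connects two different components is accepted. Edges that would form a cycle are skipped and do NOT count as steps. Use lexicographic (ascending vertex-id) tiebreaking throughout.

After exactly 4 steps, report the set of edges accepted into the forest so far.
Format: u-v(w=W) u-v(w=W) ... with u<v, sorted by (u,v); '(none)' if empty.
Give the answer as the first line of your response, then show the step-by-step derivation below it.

0-2(w=5) 1-2(w=9) 1-4(w=12) 3-4(w=7)

step 1: add edge 0-2 (w=5); MST = {0-2(w=5)}
step 2: add edge 3-4 (w=7); MST = {0-2(w=5) 3-4(w=7)}
step 3: add edge 1-2 (w=9); MST = {0-2(w=5) 1-2(w=9) 3-4(w=7)}
step 4: add edge 1-4 (w=12); MST = {0-2(w=5) 1-2(w=9) 1-4(w=12) 3-4(w=7)}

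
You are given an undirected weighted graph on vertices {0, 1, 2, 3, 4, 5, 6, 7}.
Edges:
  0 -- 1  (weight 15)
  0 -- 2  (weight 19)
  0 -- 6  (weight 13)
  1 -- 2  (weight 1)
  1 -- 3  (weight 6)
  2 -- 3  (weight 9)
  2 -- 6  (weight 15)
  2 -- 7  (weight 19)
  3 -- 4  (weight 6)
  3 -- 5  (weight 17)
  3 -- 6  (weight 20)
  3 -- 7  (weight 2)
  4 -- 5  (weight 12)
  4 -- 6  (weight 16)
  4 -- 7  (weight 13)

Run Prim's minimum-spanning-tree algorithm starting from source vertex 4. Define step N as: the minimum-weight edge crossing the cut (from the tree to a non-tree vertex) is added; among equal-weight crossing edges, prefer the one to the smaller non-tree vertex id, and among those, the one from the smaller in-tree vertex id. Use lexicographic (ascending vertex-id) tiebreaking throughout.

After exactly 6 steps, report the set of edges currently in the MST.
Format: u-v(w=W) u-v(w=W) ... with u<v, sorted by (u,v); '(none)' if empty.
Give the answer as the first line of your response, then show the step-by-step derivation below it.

0-1(w=15) 1-2(w=1) 1-3(w=6) 3-4(w=6) 3-7(w=2) 4-5(w=12)

step 1: add edge 3-4 (w=6); MST = {3-4(w=6)}
step 2: add edge 3-7 (w=2); MST = {3-4(w=6) 3-7(w=2)}
step 3: add edge 1-3 (w=6); MST = {1-3(w=6) 3-4(w=6) 3-7(w=2)}
step 4: add edge 1-2 (w=1); MST = {1-2(w=1) 1-3(w=6) 3-4(w=6) 3-7(w=2)}
step 5: add edge 4-5 (w=12); MST = {1-2(w=1) 1-3(w=6) 3-4(w=6) 3-7(w=2) 4-5(w=12)}
step 6: add edge 0-1 (w=15); MST = {0-1(w=15) 1-2(w=1) 1-3(w=6) 3-4(w=6) 3-7(w=2) 4-5(w=12)}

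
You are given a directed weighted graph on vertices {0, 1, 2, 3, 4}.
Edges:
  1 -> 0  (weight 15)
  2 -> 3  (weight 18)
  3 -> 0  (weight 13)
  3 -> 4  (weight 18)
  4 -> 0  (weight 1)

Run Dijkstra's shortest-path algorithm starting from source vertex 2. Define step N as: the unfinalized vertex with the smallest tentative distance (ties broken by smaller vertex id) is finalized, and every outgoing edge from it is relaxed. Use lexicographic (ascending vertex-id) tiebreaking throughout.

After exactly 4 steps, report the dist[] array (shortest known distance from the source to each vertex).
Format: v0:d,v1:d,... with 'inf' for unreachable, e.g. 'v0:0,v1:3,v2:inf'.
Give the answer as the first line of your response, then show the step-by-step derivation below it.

v0:31,v1:inf,v2:0,v3:18,v4:36

step 1: dist = v0:inf,v1:inf,v2:0,v3:18,v4:inf
step 2: dist = v0:31,v1:inf,v2:0,v3:18,v4:36
step 3: dist = v0:31,v1:inf,v2:0,v3:18,v4:36
step 4: dist = v0:31,v1:inf,v2:0,v3:18,v4:36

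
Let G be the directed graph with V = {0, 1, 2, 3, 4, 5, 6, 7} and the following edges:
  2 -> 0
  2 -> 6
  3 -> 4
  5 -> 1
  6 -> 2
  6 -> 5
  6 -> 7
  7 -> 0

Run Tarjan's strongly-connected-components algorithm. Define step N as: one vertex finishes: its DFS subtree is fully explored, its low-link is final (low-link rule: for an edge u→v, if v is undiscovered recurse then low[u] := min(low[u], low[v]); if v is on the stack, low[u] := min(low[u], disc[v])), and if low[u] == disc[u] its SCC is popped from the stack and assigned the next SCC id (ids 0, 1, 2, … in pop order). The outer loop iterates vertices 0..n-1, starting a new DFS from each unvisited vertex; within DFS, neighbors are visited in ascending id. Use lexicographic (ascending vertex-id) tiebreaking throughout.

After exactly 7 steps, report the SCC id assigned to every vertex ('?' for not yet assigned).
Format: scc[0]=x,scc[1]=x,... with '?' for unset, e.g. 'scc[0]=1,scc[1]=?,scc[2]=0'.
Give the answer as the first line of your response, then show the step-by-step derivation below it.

scc[0]=0,scc[1]=1,scc[2]=4,scc[3]=?,scc[4]=5,scc[5]=2,scc[6]=4,scc[7]=3

step 1: low=(low[0]=0,low[1]=?,low[2]=?,low[3]=?,low[4]=?,low[5]=?,low[6]=?,low[7]=?); scc=(scc[0]=0,scc[1]=?,scc[2]=?,scc[3]=?,scc[4]=?,scc[5]=?,scc[6]=?,scc[7]=?)
step 2: low=(low[0]=0,low[1]=1,low[2]=?,low[3]=?,low[4]=?,low[5]=?,low[6]=?,low[7]=?); scc=(scc[0]=0,scc[1]=1,scc[2]=?,scc[3]=?,scc[4]=?,scc[5]=?,scc[6]=?,scc[7]=?)
step 3: low=(low[0]=0,low[1]=1,low[2]=2,low[3]=?,low[4]=?,low[5]=4,low[6]=2,low[7]=?); scc=(scc[0]=0,scc[1]=1,scc[2]=?,scc[3]=?,scc[4]=?,scc[5]=2,scc[6]=?,scc[7]=?)
step 4: low=(low[0]=0,low[1]=1,low[2]=2,low[3]=?,low[4]=?,low[5]=4,low[6]=2,low[7]=5); scc=(scc[0]=0,scc[1]=1,scc[2]=?,scc[3]=?,scc[4]=?,scc[5]=2,scc[6]=?,scc[7]=3)
step 5: low=(low[0]=0,low[1]=1,low[2]=2,low[3]=?,low[4]=?,low[5]=4,low[6]=2,low[7]=5); scc=(scc[0]=0,scc[1]=1,scc[2]=?,scc[3]=?,scc[4]=?,scc[5]=2,scc[6]=?,scc[7]=3)
step 6: low=(low[0]=0,low[1]=1,low[2]=2,low[3]=?,low[4]=?,low[5]=4,low[6]=2,low[7]=5); scc=(scc[0]=0,scc[1]=1,scc[2]=4,scc[3]=?,scc[4]=?,scc[5]=2,scc[6]=4,scc[7]=3)
step 7: low=(low[0]=0,low[1]=1,low[2]=2,low[3]=6,low[4]=7,low[5]=4,low[6]=2,low[7]=5); scc=(scc[0]=0,scc[1]=1,scc[2]=4,scc[3]=?,scc[4]=5,scc[5]=2,scc[6]=4,scc[7]=3)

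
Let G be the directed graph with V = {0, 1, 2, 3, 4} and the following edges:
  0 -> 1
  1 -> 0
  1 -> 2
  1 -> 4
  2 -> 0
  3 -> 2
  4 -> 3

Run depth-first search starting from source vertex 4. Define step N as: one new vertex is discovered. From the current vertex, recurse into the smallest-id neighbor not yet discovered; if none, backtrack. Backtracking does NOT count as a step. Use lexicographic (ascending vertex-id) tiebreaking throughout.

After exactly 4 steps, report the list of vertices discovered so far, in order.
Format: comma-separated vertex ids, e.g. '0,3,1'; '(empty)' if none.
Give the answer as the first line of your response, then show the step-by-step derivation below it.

4,3,2,0

step 1: discover 4; path=4; order=4
step 2: discover 3; path=4>3; order=4,3
step 3: discover 2; path=4>3>2; order=4,3,2
step 4: discover 0; path=4>3>2>0; order=4,3,2,0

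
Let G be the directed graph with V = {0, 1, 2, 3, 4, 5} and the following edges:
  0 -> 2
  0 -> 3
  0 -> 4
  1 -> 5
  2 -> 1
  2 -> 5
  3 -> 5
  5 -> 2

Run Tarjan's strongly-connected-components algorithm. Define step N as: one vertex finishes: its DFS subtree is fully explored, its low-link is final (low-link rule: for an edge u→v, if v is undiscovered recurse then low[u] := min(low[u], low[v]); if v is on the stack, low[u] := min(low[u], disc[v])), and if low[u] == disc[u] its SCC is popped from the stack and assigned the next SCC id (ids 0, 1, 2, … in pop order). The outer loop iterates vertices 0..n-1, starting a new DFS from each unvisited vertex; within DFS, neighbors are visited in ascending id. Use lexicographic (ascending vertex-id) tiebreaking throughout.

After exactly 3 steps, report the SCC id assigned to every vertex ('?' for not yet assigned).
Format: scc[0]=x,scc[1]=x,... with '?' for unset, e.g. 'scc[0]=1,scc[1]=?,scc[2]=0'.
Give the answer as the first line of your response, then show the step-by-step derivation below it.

scc[0]=?,scc[1]=0,scc[2]=0,scc[3]=?,scc[4]=?,scc[5]=0

step 1: low=(low[0]=0,low[1]=2,low[2]=1,low[3]=?,low[4]=?,low[5]=1); scc=(scc[0]=?,scc[1]=?,scc[2]=?,scc[3]=?,scc[4]=?,scc[5]=?)
step 2: low=(low[0]=0,low[1]=1,low[2]=1,low[3]=?,low[4]=?,low[5]=1); scc=(scc[0]=?,scc[1]=?,scc[2]=?,scc[3]=?,scc[4]=?,scc[5]=?)
step 3: low=(low[0]=0,low[1]=1,low[2]=1,low[3]=?,low[4]=?,low[5]=1); scc=(scc[0]=?,scc[1]=0,scc[2]=0,scc[3]=?,scc[4]=?,scc[5]=0)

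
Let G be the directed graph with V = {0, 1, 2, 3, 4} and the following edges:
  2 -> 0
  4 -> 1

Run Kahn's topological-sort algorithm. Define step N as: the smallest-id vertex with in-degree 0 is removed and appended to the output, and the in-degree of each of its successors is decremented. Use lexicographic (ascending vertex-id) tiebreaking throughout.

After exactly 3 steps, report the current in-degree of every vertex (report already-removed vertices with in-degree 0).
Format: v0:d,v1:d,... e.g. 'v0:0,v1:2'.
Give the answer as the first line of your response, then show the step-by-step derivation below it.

v0:0,v1:1,v2:0,v3:0,v4:0

step 1: output 2; order=[2]; indeg=(0,1,0,0,0)
step 2: output 0; order=[2,0]; indeg=(0,1,0,0,0)
step 3: output 3; order=[2,0,3]; indeg=(0,1,0,0,0)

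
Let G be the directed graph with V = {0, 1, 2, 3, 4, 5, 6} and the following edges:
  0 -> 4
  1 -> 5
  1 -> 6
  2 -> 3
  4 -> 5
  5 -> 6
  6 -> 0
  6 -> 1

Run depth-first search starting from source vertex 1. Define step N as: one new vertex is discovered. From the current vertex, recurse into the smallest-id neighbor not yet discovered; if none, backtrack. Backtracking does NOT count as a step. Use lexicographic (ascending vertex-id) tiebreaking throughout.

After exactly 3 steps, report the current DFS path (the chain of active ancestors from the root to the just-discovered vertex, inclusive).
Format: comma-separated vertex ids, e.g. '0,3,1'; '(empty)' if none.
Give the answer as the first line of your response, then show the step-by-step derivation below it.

1,5,6

step 1: discover 1; path=1; order=1
step 2: discover 5; path=1>5; order=1,5
step 3: discover 6; path=1>5>6; order=1,5,6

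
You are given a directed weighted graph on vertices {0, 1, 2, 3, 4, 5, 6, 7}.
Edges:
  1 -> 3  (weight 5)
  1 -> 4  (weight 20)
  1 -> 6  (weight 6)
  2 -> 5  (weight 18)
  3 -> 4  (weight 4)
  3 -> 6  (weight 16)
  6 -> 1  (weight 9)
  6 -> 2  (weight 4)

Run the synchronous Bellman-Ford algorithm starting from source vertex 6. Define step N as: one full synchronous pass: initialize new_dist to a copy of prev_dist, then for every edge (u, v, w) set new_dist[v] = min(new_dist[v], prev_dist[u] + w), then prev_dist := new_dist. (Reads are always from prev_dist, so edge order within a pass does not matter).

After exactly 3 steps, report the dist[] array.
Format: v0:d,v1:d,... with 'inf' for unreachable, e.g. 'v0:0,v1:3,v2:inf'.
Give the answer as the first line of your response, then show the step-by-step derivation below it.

v0:inf,v1:9,v2:4,v3:14,v4:18,v5:22,v6:0,v7:inf

step 1: dist = v0:inf,v1:9,v2:4,v3:inf,v4:inf,v5:inf,v6:0,v7:inf
step 2: dist = v0:inf,v1:9,v2:4,v3:14,v4:29,v5:22,v6:0,v7:inf
step 3: dist = v0:inf,v1:9,v2:4,v3:14,v4:18,v5:22,v6:0,v7:inf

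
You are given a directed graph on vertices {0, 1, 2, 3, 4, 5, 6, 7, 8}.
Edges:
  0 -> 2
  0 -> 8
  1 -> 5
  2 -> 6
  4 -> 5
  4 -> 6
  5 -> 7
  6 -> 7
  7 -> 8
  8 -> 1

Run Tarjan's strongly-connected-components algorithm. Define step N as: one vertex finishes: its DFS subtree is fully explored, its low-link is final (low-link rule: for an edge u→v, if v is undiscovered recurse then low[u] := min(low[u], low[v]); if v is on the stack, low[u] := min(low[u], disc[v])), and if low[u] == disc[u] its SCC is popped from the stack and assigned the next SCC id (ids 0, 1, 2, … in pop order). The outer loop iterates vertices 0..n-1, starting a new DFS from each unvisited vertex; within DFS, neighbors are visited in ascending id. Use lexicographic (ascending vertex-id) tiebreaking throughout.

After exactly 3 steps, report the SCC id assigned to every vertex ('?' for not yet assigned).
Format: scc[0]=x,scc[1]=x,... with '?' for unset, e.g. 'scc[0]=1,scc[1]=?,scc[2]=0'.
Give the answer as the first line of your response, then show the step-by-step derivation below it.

scc[0]=?,scc[1]=?,scc[2]=?,scc[3]=?,scc[4]=?,scc[5]=?,scc[6]=?,scc[7]=?,scc[8]=?

step 1: low=(low[0]=0,low[1]=5,low[2]=1,low[3]=?,low[4]=?,low[5]=3,low[6]=2,low[7]=3,low[8]=4); scc=(scc[0]=?,scc[1]=?,scc[2]=?,scc[3]=?,scc[4]=?,scc[5]=?,scc[6]=?,scc[7]=?,scc[8]=?)
step 2: low=(low[0]=0,low[1]=3,low[2]=1,low[3]=?,low[4]=?,low[5]=3,low[6]=2,low[7]=3,low[8]=4); scc=(scc[0]=?,scc[1]=?,scc[2]=?,scc[3]=?,scc[4]=?,scc[5]=?,scc[6]=?,scc[7]=?,scc[8]=?)
step 3: low=(low[0]=0,low[1]=3,low[2]=1,low[3]=?,low[4]=?,low[5]=3,low[6]=2,low[7]=3,low[8]=3); scc=(scc[0]=?,scc[1]=?,scc[2]=?,scc[3]=?,scc[4]=?,scc[5]=?,scc[6]=?,scc[7]=?,scc[8]=?)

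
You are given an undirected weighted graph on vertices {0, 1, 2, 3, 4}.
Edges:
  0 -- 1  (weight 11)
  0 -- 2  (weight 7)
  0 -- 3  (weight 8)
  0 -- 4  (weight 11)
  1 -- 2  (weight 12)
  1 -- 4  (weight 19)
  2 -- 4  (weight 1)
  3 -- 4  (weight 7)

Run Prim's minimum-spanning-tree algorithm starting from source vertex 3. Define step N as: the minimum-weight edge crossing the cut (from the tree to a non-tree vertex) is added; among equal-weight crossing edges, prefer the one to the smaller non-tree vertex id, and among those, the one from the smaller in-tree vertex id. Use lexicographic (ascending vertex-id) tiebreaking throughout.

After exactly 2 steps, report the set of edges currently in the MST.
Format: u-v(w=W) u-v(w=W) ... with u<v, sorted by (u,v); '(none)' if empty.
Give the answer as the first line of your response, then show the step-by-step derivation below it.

2-4(w=1) 3-4(w=7)

step 1: add edge 3-4 (w=7); MST = {3-4(w=7)}
step 2: add edge 2-4 (w=1); MST = {2-4(w=1) 3-4(w=7)}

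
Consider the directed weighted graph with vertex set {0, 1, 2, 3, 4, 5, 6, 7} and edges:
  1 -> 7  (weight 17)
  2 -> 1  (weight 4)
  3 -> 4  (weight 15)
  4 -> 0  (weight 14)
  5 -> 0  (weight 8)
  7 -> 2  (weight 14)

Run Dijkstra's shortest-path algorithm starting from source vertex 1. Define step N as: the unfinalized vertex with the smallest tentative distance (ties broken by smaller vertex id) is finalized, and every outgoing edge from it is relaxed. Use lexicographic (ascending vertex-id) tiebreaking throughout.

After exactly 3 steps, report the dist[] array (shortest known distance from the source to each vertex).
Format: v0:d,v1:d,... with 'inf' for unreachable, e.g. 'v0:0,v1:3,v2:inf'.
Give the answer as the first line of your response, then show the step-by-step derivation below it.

v0:inf,v1:0,v2:31,v3:inf,v4:inf,v5:inf,v6:inf,v7:17

step 1: dist = v0:inf,v1:0,v2:inf,v3:inf,v4:inf,v5:inf,v6:inf,v7:17
step 2: dist = v0:inf,v1:0,v2:31,v3:inf,v4:inf,v5:inf,v6:inf,v7:17
step 3: dist = v0:inf,v1:0,v2:31,v3:inf,v4:inf,v5:inf,v6:inf,v7:17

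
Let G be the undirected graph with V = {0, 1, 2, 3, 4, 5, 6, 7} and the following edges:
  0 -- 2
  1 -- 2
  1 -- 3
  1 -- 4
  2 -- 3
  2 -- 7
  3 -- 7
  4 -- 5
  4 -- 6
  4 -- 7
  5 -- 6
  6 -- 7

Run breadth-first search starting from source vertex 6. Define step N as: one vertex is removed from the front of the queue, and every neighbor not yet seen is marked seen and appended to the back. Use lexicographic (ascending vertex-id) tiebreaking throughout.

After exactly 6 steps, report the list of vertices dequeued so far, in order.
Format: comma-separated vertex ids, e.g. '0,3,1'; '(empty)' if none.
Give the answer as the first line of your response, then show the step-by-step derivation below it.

6,4,5,7,1,2

step 1: dequeue 6; queue=[4,5,7]; order=6
step 2: dequeue 4; queue=[5,7,1]; order=6,4
step 3: dequeue 5; queue=[7,1]; order=6,4,5
step 4: dequeue 7; queue=[1,2,3]; order=6,4,5,7
step 5: dequeue 1; queue=[2,3]; order=6,4,5,7,1
step 6: dequeue 2; queue=[3,0]; order=6,4,5,7,1,2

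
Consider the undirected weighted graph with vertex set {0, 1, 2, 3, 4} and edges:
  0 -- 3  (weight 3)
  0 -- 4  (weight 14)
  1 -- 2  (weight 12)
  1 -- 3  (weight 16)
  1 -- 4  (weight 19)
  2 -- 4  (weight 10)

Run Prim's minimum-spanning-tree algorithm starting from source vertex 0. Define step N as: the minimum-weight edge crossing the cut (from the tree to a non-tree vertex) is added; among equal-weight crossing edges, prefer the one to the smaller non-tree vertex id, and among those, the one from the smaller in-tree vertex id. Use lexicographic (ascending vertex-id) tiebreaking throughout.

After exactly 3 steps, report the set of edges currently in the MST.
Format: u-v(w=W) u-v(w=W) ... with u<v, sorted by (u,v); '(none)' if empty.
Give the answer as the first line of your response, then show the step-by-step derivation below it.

0-3(w=3) 0-4(w=14) 2-4(w=10)

step 1: add edge 0-3 (w=3); MST = {0-3(w=3)}
step 2: add edge 0-4 (w=14); MST = {0-3(w=3) 0-4(w=14)}
step 3: add edge 2-4 (w=10); MST = {0-3(w=3) 0-4(w=14) 2-4(w=10)}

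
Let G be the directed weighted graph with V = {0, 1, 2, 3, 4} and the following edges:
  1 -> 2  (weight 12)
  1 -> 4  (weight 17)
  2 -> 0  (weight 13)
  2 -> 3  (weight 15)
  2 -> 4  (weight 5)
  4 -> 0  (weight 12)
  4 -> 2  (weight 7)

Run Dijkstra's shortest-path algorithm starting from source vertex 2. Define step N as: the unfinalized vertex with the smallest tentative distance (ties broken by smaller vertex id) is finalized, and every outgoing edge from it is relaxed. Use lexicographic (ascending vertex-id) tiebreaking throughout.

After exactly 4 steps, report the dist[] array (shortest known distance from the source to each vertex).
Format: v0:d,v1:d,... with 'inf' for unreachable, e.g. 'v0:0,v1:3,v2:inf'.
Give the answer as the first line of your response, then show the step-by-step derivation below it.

v0:13,v1:inf,v2:0,v3:15,v4:5

step 1: dist = v0:13,v1:inf,v2:0,v3:15,v4:5
step 2: dist = v0:13,v1:inf,v2:0,v3:15,v4:5
step 3: dist = v0:13,v1:inf,v2:0,v3:15,v4:5
step 4: dist = v0:13,v1:inf,v2:0,v3:15,v4:5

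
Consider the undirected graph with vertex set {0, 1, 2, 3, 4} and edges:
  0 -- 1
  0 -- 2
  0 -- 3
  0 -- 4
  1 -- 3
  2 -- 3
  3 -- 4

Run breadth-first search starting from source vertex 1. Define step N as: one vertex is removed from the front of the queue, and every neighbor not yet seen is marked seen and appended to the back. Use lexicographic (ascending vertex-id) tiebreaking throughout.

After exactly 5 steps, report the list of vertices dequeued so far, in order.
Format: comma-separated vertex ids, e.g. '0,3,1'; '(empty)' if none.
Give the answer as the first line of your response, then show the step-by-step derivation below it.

1,0,3,2,4

step 1: dequeue 1; queue=[0,3]; order=1
step 2: dequeue 0; queue=[3,2,4]; order=1,0
step 3: dequeue 3; queue=[2,4]; order=1,0,3
step 4: dequeue 2; queue=[4]; order=1,0,3,2
step 5: dequeue 4; queue=[(empty)]; order=1,0,3,2,4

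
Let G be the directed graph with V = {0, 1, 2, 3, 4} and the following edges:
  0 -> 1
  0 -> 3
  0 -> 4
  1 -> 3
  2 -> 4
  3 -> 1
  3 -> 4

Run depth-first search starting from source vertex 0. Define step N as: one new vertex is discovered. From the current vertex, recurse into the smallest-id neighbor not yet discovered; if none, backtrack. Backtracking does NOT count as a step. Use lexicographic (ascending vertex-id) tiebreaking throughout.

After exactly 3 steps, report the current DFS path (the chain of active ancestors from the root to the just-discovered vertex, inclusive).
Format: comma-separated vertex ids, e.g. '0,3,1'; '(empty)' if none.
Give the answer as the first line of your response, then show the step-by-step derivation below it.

0,1,3

step 1: discover 0; path=0; order=0
step 2: discover 1; path=0>1; order=0,1
step 3: discover 3; path=0>1>3; order=0,1,3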